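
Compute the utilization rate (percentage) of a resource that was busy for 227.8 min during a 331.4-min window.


Utilization = busy / total × 100
= 227.8 / 331.4 × 100
= 68.7%


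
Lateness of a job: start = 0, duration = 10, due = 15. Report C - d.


Completion = 0 + 10 = 10
Lateness = C - d = 10 - 15
= -5


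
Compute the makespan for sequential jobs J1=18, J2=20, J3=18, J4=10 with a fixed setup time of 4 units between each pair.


Makespan = Σ processing + (n-1) × setup
= (18 + 20 + 18 + 10) + (4-1)×4
= 66 + 12
= 78 time units


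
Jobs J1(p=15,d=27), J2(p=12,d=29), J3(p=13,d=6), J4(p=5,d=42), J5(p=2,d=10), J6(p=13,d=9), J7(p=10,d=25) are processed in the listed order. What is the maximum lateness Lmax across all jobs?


Lateness per job (L = C - d):
  J1: C=15, d=27, L=-12
  J2: C=27, d=29, L=-2
  J3: C=40, d=6, L=34
  J4: C=45, d=42, L=3
  J5: C=47, d=10, L=37
  J6: C=60, d=9, L=51
  J7: C=70, d=25, L=45
Lmax = max(-12, -2, 34, 3, 37, 51, 45)
= 51


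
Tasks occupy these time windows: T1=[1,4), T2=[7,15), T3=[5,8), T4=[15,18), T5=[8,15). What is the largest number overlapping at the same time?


Check each time point for overlaps:
  t=7: 2 tasks active (T2, T3)
Max concurrent = 2


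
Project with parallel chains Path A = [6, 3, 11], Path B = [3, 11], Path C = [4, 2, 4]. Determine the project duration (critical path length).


Path A: 6 + 3 + 11 = 20
Path B: 3 + 11 = 14
Path C: 4 + 2 + 4 = 10
Critical path = longest = max(20, 14, 10)
= 20 (Path A)


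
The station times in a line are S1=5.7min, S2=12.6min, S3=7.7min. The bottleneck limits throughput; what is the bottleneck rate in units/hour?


Bottleneck = longest station time
Station times: [5.7, 12.6, 7.7]
Max = 12.6 min
Rate = 60 / 12.6
= 4.76 units/hour (bottleneck: 12.6min)


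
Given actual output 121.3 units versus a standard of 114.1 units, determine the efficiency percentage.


Efficiency = (actual / standard) × 100
= (121.3 / 114.1) × 100
= 106.3%


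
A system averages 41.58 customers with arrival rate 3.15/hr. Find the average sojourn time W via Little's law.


Little's law: L = λW → W = L / λ
= 41.58 / 3.15
= 13.20 hours


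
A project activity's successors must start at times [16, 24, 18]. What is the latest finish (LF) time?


LF = min of all successor start times
Successors start at: [16, 24, 18]
LF = min(16, 24, 18)
= 16


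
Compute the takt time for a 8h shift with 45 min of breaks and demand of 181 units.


Available = 8×60 - 45 = 435 min
Takt time = 435 / 181
= 2.40 min/unit


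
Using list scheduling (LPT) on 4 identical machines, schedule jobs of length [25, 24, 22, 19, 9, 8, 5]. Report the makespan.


Jobs (LPT sorted): [25, 24, 22, 19, 9, 8, 5]
Machines: 4
  J=25 → Machine 1 (load: 0+25=25)
  J=24 → Machine 2 (load: 0+24=24)
  J=22 → Machine 3 (load: 0+22=22)
  J=19 → Machine 4 (load: 0+19=19)
  J=9 → Machine 4 (load: 19+9=28)
  J=8 → Machine 3 (load: 22+8=30)
  J=5 → Machine 2 (load: 24+5=29)
Machine loads: [25, 29, 30, 28]
Makespan = max = 30 time units


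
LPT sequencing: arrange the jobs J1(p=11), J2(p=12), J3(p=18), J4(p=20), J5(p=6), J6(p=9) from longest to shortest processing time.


LPT: sort by longest processing time first
  J4: p=20
  J3: p=18
  J2: p=12
  J1: p=11
  J6: p=9
  J5: p=6
Order: J4 → J3 → J2 → J1 → J6 → J5


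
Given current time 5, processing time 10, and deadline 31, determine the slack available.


Slack = due - current_time - processing
= 31 - 5 - 10
= 16


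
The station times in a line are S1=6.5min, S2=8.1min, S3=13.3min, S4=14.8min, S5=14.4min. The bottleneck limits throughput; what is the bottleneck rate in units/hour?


Bottleneck = longest station time
Station times: [6.5, 8.1, 13.3, 14.8, 14.4]
Max = 14.8 min
Rate = 60 / 14.8
= 4.05 units/hour (bottleneck: 14.8min)


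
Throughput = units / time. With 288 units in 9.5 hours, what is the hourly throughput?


Throughput = units / time
= 288 / 9.5
= 30.3 units/hour


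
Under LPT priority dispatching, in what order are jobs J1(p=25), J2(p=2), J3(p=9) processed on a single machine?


LPT: sort by longest processing time first
  J1: p=25
  J3: p=9
  J2: p=2
Order: J1 → J3 → J2


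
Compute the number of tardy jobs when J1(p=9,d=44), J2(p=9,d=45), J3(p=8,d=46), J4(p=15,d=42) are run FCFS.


Completion vs due date:
  J1: C=9, d=44 → on time
  J2: C=18, d=45 → on time
  J3: C=26, d=46 → on time
  J4: C=41, d=42 → on time
Tardy jobs: none
Count = 0


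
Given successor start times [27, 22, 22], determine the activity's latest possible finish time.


LF = min of all successor start times
Successors start at: [27, 22, 22]
LF = min(27, 22, 22)
= 22


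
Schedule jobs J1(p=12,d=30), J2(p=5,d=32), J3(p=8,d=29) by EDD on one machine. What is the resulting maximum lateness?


EDD order: J3 → J1 → J2
Completion and lateness:
  J3: C=8, d=29, L=8-29=-21
  J1: C=20, d=30, L=20-30=-10
  J2: C=25, d=32, L=25-32=-7
Lmax = max(-21, -10, -7)
= -7


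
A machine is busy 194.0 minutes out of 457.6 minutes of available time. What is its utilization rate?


Utilization = busy / total × 100
= 194.0 / 457.6 × 100
= 42.4%


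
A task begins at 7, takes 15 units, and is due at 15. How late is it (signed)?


Completion = 7 + 15 = 22
Lateness = C - d = 22 - 15
= 7


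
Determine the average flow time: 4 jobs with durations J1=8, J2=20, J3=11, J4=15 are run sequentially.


Completion times:
  J1: completes at 8
  J2: completes at 28
  J3: completes at 39
  J4: completes at 54
Sum = 129
Average = 129/4
= 32.25


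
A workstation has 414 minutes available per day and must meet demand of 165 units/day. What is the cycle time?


Cycle time = available time / demand
= 414 / 165
= 2.51 min/unit


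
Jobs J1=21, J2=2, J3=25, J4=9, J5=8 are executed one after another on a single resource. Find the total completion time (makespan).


Sequential makespan: sum all processing times
= 21 + 2 + 25 + 9 + 8
= 65 time units


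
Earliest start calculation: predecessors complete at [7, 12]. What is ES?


ES = max of all predecessor completion times
Predecessors: [7, 12]
ES = max(7, 12)
= 12


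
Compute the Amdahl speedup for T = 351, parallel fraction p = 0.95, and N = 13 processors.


Amdahl's law: T_p = T × ((1-p) + p/N)
= 351 × ((1-0.95) + 0.95/13)
= 351 × (0.05 + 0.0731)
= 351 × 0.1231
= 43.20
Speedup = 351/43.20
= 8.12×


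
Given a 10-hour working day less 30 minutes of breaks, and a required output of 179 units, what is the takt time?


Available = 10×60 - 30 = 570 min
Takt time = 570 / 179
= 3.18 min/unit


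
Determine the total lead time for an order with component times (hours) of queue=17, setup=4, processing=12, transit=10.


Lead time = queue + setup + processing + transit
= 17 + 4 + 12 + 10
= 43 hours


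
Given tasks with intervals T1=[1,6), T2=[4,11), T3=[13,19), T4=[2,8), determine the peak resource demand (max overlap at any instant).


Check each time point for overlaps:
  t=4: 3 tasks active (T1, T2, T4)
Max concurrent = 3


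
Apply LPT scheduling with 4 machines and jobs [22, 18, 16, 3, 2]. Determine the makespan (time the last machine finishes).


Jobs (LPT sorted): [22, 18, 16, 3, 2]
Machines: 4
  J=22 → Machine 1 (load: 0+22=22)
  J=18 → Machine 2 (load: 0+18=18)
  J=16 → Machine 3 (load: 0+16=16)
  J=3 → Machine 4 (load: 0+3=3)
  J=2 → Machine 4 (load: 3+2=5)
Machine loads: [22, 18, 16, 5]
Makespan = max = 22 time units


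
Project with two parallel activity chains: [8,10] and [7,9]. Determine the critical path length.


Path A: 8 + 10 = 18
Path B: 7 + 9 = 16
Critical path = longest = max(18, 16)
= 18 (Path A)


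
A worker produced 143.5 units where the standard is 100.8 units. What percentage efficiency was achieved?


Efficiency = (actual / standard) × 100
= (143.5 / 100.8) × 100
= 142.4%


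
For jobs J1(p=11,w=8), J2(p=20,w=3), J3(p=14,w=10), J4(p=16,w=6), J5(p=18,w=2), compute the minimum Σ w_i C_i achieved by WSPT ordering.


WSPT order (by p/w): J1 → J3 → J4 → J2 → J5
  J1: C=11, w·C=8×11=88
  J3: C=25, w·C=10×25=250
  J4: C=41, w·C=6×41=246
  J2: C=61, w·C=3×61=183
  J5: C=79, w·C=2×79=158
Σ w·C = 925
= 925


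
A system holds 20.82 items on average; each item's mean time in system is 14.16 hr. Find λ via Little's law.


Little's law: L = λW → λ = L / W
= 20.82 / 14.16
= 1.47 per hour


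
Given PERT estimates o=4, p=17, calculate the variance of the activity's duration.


σ² = ((p - o) / 6)² = (p - o)² / 36
= (17 - 4)² / 36
= 13² / 36
= 169 / 36
= 4.6944


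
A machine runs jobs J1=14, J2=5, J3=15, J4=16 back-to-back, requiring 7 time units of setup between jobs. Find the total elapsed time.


Makespan = Σ processing + (n-1) × setup
= (14 + 5 + 15 + 16) + (4-1)×7
= 50 + 21
= 71 time units


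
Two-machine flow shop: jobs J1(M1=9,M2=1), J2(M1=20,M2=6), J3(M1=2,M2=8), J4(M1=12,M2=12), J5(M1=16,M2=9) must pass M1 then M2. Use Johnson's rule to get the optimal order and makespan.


Johnson's rule:
Group 1 (M1≤M2, sort by M1): ['J3', 'J4']
Group 2 (M1>M2, sort desc M2): ['J5', 'J2', 'J1']
Sequence: J3 → J4 → J5 → J2 → J1
Makespan calculation:
  J3: M1 done=2, M2 done=10
  J4: M1 done=14, M2 done=26
  J5: M1 done=30, M2 done=39
  J2: M1 done=50, M2 done=56
  J1: M1 done=59, M2 done=60
= Sequence: J3 → J4 → J5 → J2 → J1, Makespan: 60


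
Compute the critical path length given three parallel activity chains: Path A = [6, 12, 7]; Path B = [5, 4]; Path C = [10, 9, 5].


Path A: 6 + 12 + 7 = 25
Path B: 5 + 4 = 9
Path C: 10 + 9 + 5 = 24
Critical path = longest = max(25, 9, 24)
= 25 (Path A)


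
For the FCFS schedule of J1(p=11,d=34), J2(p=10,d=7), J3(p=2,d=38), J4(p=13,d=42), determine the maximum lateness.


Lateness per job (L = C - d):
  J1: C=11, d=34, L=-23
  J2: C=21, d=7, L=14
  J3: C=23, d=38, L=-15
  J4: C=36, d=42, L=-6
Lmax = max(-23, 14, -15, -6)
= 14


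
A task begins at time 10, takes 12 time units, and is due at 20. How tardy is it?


Completion = start + processing = 10 + 12 = 22
Tardiness = max(0, C - d) = max(0, 22 - 20)
= max(0, 2)
= 2


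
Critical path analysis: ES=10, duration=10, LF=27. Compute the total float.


EF = ES + duration = 10 + 10 = 20
LS = LF - duration = 27 - 10 = 17
Total Float = LF - EF = 27 - 20
(or LS - ES = 17 - 10)
= 7


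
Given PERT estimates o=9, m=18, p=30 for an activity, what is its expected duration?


te = (o + 4m + p) / 6
= (9 + 4×18 + 30) / 6
= (9 + 72 + 30) / 6
= 111 / 6
= 18.50


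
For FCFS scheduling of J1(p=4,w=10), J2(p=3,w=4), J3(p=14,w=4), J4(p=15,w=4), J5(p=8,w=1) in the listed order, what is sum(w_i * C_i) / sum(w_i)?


Completion times:
  J1: C=4, w×C=10×4=40
  J2: C=7, w×C=4×7=28
  J3: C=21, w×C=4×21=84
  J4: C=36, w×C=4×36=144
  J5: C=44, w×C=1×44=44
Sum w×C = 340
Sum w = 23
Weighted avg = 340/23
= 14.78


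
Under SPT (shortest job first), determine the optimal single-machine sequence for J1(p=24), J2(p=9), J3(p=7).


SPT: sort by shortest processing time
  J3: p=7
  J2: p=9
  J1: p=24
Order: J3 → J2 → J1


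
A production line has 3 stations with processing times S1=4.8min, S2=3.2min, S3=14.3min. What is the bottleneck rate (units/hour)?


Bottleneck = longest station time
Station times: [4.8, 3.2, 14.3]
Max = 14.3 min
Rate = 60 / 14.3
= 4.20 units/hour (bottleneck: 14.3min)


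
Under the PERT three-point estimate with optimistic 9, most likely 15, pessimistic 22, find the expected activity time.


te = (o + 4m + p) / 6
= (9 + 4×15 + 22) / 6
= (9 + 60 + 22) / 6
= 91 / 6
= 15.17


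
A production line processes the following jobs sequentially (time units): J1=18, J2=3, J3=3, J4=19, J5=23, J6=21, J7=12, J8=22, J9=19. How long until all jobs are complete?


Sequential makespan: sum all processing times
= 18 + 3 + 3 + 19 + 23 + 21 + 12 + 22 + 19
= 140 time units


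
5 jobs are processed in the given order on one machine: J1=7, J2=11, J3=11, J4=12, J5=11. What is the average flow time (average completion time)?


Completion times:
  J1: completes at 7
  J2: completes at 18
  J3: completes at 29
  J4: completes at 41
  J5: completes at 52
Sum = 147
Average = 147/5
= 29.40


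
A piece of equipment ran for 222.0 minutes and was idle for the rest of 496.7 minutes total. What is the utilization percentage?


Utilization = busy / total × 100
= 222.0 / 496.7 × 100
= 44.7%


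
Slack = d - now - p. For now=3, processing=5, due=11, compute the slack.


Slack = due - current_time - processing
= 11 - 3 - 5
= 3


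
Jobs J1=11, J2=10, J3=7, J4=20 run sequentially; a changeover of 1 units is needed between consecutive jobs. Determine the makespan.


Makespan = Σ processing + (n-1) × setup
= (11 + 10 + 7 + 20) + (4-1)×1
= 48 + 3
= 51 time units


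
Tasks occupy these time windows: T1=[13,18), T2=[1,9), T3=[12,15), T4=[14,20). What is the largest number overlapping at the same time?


Check each time point for overlaps:
  t=14: 3 tasks active (T1, T3, T4)
Max concurrent = 3


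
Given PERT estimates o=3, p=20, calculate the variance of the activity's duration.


σ² = ((p - o) / 6)² = (p - o)² / 36
= (20 - 3)² / 36
= 17² / 36
= 289 / 36
= 8.0278


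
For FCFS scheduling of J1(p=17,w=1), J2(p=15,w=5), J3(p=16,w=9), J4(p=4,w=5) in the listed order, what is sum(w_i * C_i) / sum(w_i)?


Completion times:
  J1: C=17, w×C=1×17=17
  J2: C=32, w×C=5×32=160
  J3: C=48, w×C=9×48=432
  J4: C=52, w×C=5×52=260
Sum w×C = 869
Sum w = 20
Weighted avg = 869/20
= 43.45


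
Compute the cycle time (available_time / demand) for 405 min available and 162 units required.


Cycle time = available time / demand
= 405 / 162
= 2.50 min/unit


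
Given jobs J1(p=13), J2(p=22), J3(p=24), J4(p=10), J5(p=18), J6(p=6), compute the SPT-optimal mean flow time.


SPT order: J6 → J4 → J1 → J5 → J2 → J3
Completion times:
  J6: C=6
  J4: C=16
  J1: C=29
  J5: C=47
  J2: C=69
  J3: C=93
Sum = 260, n = 6
Mean flow = 260/6
= 43.33


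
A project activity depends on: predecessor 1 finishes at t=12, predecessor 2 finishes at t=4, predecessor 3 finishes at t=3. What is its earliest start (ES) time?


ES = max of all predecessor completion times
Predecessors: [12, 4, 3]
ES = max(12, 4, 3)
= 12


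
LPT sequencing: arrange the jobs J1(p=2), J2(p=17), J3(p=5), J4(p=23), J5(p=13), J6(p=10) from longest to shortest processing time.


LPT: sort by longest processing time first
  J4: p=23
  J2: p=17
  J5: p=13
  J6: p=10
  J3: p=5
  J1: p=2
Order: J4 → J2 → J5 → J6 → J3 → J1


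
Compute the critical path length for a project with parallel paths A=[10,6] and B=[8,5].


Path A: 10 + 6 = 16
Path B: 8 + 5 = 13
Critical path = longest = max(16, 13)
= 16 (Path A)


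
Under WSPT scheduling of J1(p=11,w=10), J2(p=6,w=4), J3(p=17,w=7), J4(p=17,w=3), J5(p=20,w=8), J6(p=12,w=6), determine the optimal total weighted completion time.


WSPT order (by p/w): J1 → J2 → J6 → J3 → J5 → J4
  J1: C=11, w·C=10×11=110
  J2: C=17, w·C=4×17=68
  J6: C=29, w·C=6×29=174
  J3: C=46, w·C=7×46=322
  J5: C=66, w·C=8×66=528
  J4: C=83, w·C=3×83=249
Σ w·C = 1451
= 1451


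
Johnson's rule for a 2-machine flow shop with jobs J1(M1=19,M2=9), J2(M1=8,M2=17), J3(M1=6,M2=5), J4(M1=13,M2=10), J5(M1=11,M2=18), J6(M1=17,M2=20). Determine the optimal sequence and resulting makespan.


Johnson's rule:
Group 1 (M1≤M2, sort by M1): ['J2', 'J5', 'J6']
Group 2 (M1>M2, sort desc M2): ['J4', 'J1', 'J3']
Sequence: J2 → J5 → J6 → J4 → J1 → J3
Makespan calculation:
  J2: M1 done=8, M2 done=25
  J5: M1 done=19, M2 done=43
  J6: M1 done=36, M2 done=63
  J4: M1 done=49, M2 done=73
  J1: M1 done=68, M2 done=82
  J3: M1 done=74, M2 done=87
= Sequence: J2 → J5 → J6 → J4 → J1 → J3, Makespan: 87


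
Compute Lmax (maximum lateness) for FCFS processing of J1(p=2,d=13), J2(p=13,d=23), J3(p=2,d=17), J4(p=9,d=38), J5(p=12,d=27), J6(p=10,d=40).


Lateness per job (L = C - d):
  J1: C=2, d=13, L=-11
  J2: C=15, d=23, L=-8
  J3: C=17, d=17, L=0
  J4: C=26, d=38, L=-12
  J5: C=38, d=27, L=11
  J6: C=48, d=40, L=8
Lmax = max(-11, -8, 0, -12, 11, 8)
= 11


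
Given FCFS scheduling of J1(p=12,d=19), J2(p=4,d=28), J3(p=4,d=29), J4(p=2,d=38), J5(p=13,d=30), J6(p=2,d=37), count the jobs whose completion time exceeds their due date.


Completion vs due date:
  J1: C=12, d=19 → on time
  J2: C=16, d=28 → on time
  J3: C=20, d=29 → on time
  J4: C=22, d=38 → on time
  J5: C=35, d=30 → TARDY
  J6: C=37, d=37 → on time
Tardy jobs: J5
Count = 1


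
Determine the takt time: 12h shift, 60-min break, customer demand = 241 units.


Available = 12×60 - 60 = 660 min
Takt time = 660 / 241
= 2.74 min/unit


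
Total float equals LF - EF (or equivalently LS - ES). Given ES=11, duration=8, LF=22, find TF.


EF = ES + duration = 11 + 8 = 19
LS = LF - duration = 22 - 8 = 14
Total Float = LF - EF = 22 - 19
(or LS - ES = 14 - 11)
= 3


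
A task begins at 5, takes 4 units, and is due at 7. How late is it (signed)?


Completion = 5 + 4 = 9
Lateness = C - d = 9 - 7
= 2


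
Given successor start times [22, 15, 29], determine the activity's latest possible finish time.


LF = min of all successor start times
Successors start at: [22, 15, 29]
LF = min(22, 15, 29)
= 15


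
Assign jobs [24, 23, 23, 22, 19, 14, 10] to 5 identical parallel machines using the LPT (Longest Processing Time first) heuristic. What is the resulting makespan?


Jobs (LPT sorted): [24, 23, 23, 22, 19, 14, 10]
Machines: 5
  J=24 → Machine 1 (load: 0+24=24)
  J=23 → Machine 2 (load: 0+23=23)
  J=23 → Machine 3 (load: 0+23=23)
  J=22 → Machine 4 (load: 0+22=22)
  J=19 → Machine 5 (load: 0+19=19)
  J=14 → Machine 5 (load: 19+14=33)
  J=10 → Machine 4 (load: 22+10=32)
Machine loads: [24, 23, 23, 32, 33]
Makespan = max = 33 time units


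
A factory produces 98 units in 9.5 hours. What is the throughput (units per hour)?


Throughput = units / time
= 98 / 9.5
= 10.3 units/hour


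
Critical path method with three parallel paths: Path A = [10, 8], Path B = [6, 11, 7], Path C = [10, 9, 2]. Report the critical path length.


Path A: 10 + 8 = 18
Path B: 6 + 11 + 7 = 24
Path C: 10 + 9 + 2 = 21
Critical path = longest = max(18, 24, 21)
= 24 (Path B)


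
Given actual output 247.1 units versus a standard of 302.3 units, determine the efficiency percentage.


Efficiency = (actual / standard) × 100
= (247.1 / 302.3) × 100
= 81.7%


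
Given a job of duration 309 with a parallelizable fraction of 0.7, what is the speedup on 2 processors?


Amdahl's law: T_p = T × ((1-p) + p/N)
= 309 × ((1-0.7) + 0.7/2)
= 309 × (0.30 + 0.3500)
= 309 × 0.6500
= 200.85
Speedup = 309/200.85
= 1.54×


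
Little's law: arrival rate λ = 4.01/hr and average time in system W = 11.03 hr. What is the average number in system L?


Little's law: L = λ × W
= 4.01 × 11.03
= 44.23


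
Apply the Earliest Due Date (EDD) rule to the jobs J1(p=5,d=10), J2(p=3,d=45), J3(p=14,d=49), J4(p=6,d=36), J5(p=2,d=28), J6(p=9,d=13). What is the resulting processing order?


EDD: sort by earliest due date
  J1: d=10, p=5
  J6: d=13, p=9
  J5: d=28, p=2
  J4: d=36, p=6
  J2: d=45, p=3
  J3: d=49, p=14
Order: J1 → J6 → J5 → J4 → J2 → J3


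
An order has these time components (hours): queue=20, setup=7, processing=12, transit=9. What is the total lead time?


Lead time = queue + setup + processing + transit
= 20 + 7 + 12 + 9
= 48 hours


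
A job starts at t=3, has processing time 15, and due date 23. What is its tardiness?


Completion = start + processing = 3 + 15 = 18
Tardiness = max(0, C - d) = max(0, 18 - 23)
= max(0, -5)
= 0


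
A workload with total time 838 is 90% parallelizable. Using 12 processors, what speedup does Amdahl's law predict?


Amdahl's law: T_p = T × ((1-p) + p/N)
= 838 × ((1-0.9) + 0.9/12)
= 838 × (0.10 + 0.0750)
= 838 × 0.1750
= 146.65
Speedup = 838/146.65
= 5.71×


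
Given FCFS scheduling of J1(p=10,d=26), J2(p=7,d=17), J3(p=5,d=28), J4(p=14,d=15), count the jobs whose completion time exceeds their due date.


Completion vs due date:
  J1: C=10, d=26 → on time
  J2: C=17, d=17 → on time
  J3: C=22, d=28 → on time
  J4: C=36, d=15 → TARDY
Tardy jobs: J4
Count = 1


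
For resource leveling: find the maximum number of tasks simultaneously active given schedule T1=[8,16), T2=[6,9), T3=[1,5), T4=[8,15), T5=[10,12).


Check each time point for overlaps:
  t=8: 3 tasks active (T1, T2, T4)
Max concurrent = 3


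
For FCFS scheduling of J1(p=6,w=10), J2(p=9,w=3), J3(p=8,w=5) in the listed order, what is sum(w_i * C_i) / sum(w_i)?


Completion times:
  J1: C=6, w×C=10×6=60
  J2: C=15, w×C=3×15=45
  J3: C=23, w×C=5×23=115
Sum w×C = 220
Sum w = 18
Weighted avg = 220/18
= 12.22


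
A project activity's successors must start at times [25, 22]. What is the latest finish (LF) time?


LF = min of all successor start times
Successors start at: [25, 22]
LF = min(25, 22)
= 22


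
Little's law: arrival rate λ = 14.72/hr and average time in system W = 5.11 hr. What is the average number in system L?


Little's law: L = λ × W
= 14.72 × 5.11
= 75.22


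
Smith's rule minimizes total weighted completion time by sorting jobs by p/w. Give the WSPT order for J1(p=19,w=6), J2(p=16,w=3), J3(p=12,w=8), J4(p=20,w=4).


WSPT (Smith's rule): sort by p/w ascending
  J3: p/w = 12/8 = 1.500
  J1: p/w = 19/6 = 3.167
  J4: p/w = 20/4 = 5.000
  J2: p/w = 16/3 = 5.333
Order: J3 → J1 → J4 → J2


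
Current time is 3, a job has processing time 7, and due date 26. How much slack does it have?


Slack = due - current_time - processing
= 26 - 3 - 7
= 16


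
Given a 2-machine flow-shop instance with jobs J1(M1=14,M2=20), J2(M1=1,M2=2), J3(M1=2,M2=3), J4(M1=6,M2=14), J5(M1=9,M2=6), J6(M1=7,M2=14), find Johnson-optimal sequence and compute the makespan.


Johnson's rule:
Group 1 (M1≤M2, sort by M1): ['J2', 'J3', 'J4', 'J6', 'J1']
Group 2 (M1>M2, sort desc M2): ['J5']
Sequence: J2 → J3 → J4 → J6 → J1 → J5
Makespan calculation:
  J2: M1 done=1, M2 done=3
  J3: M1 done=3, M2 done=6
  J4: M1 done=9, M2 done=23
  J6: M1 done=16, M2 done=37
  J1: M1 done=30, M2 done=57
  J5: M1 done=39, M2 done=63
= Sequence: J2 → J3 → J4 → J6 → J1 → J5, Makespan: 63


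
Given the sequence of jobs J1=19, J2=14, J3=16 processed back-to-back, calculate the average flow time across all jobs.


Completion times:
  J1: completes at 19
  J2: completes at 33
  J3: completes at 49
Sum = 101
Average = 101/3
= 33.67


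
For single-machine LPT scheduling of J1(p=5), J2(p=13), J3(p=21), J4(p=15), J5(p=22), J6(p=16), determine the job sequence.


LPT: sort by longest processing time first
  J5: p=22
  J3: p=21
  J6: p=16
  J4: p=15
  J2: p=13
  J1: p=5
Order: J5 → J3 → J6 → J4 → J2 → J1


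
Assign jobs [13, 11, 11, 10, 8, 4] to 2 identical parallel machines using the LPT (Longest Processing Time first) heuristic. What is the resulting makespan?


Jobs (LPT sorted): [13, 11, 11, 10, 8, 4]
Machines: 2
  J=13 → Machine 1 (load: 0+13=13)
  J=11 → Machine 2 (load: 0+11=11)
  J=11 → Machine 2 (load: 11+11=22)
  J=10 → Machine 1 (load: 13+10=23)
  J=8 → Machine 2 (load: 22+8=30)
  J=4 → Machine 1 (load: 23+4=27)
Machine loads: [27, 30]
Makespan = max = 30 time units


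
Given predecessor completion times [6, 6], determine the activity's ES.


ES = max of all predecessor completion times
Predecessors: [6, 6]
ES = max(6, 6)
= 6


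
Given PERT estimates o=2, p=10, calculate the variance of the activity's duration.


σ² = ((p - o) / 6)² = (p - o)² / 36
= (10 - 2)² / 36
= 8² / 36
= 64 / 36
= 1.7778


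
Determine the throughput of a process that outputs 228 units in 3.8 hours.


Throughput = units / time
= 228 / 3.8
= 60.0 units/hour


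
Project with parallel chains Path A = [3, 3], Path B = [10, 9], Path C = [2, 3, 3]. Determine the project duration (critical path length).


Path A: 3 + 3 = 6
Path B: 10 + 9 = 19
Path C: 2 + 3 + 3 = 8
Critical path = longest = max(6, 19, 8)
= 19 (Path B)


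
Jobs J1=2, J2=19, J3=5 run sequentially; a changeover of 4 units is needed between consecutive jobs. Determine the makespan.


Makespan = Σ processing + (n-1) × setup
= (2 + 19 + 5) + (3-1)×4
= 26 + 8
= 34 time units


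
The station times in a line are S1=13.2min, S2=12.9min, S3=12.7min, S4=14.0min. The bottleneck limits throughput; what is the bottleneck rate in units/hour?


Bottleneck = longest station time
Station times: [13.2, 12.9, 12.7, 14.0]
Max = 14.0 min
Rate = 60 / 14.0
= 4.29 units/hour (bottleneck: 14.0min)


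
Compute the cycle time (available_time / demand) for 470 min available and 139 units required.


Cycle time = available time / demand
= 470 / 139
= 3.38 min/unit


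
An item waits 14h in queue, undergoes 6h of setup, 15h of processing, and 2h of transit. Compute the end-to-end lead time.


Lead time = queue + setup + processing + transit
= 14 + 6 + 15 + 2
= 37 hours


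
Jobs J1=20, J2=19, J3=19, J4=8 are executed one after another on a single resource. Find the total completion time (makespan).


Sequential makespan: sum all processing times
= 20 + 19 + 19 + 8
= 66 time units


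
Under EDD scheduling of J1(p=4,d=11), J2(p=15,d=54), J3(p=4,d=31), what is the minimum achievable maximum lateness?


EDD order: J1 → J3 → J2
Completion and lateness:
  J1: C=4, d=11, L=4-11=-7
  J3: C=8, d=31, L=8-31=-23
  J2: C=23, d=54, L=23-54=-31
Lmax = max(-7, -23, -31)
= -7


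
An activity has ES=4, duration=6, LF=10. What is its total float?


EF = ES + duration = 4 + 6 = 10
LS = LF - duration = 10 - 6 = 4
Total Float = LF - EF = 10 - 10
(or LS - ES = 4 - 4)
= 0


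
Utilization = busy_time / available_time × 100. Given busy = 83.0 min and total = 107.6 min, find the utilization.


Utilization = busy / total × 100
= 83.0 / 107.6 × 100
= 77.1%


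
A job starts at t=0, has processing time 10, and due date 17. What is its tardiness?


Completion = start + processing = 0 + 10 = 10
Tardiness = max(0, C - d) = max(0, 10 - 17)
= max(0, -7)
= 0


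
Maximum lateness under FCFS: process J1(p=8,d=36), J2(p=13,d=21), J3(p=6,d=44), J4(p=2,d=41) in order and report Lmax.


Lateness per job (L = C - d):
  J1: C=8, d=36, L=-28
  J2: C=21, d=21, L=0
  J3: C=27, d=44, L=-17
  J4: C=29, d=41, L=-12
Lmax = max(-28, 0, -17, -12)
= 0


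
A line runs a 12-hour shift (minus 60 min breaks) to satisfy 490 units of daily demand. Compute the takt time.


Available = 12×60 - 60 = 660 min
Takt time = 660 / 490
= 1.35 min/unit


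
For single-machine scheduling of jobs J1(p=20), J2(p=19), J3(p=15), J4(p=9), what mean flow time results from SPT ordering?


SPT order: J4 → J3 → J2 → J1
Completion times:
  J4: C=9
  J3: C=24
  J2: C=43
  J1: C=63
Sum = 139, n = 4
Mean flow = 139/4
= 34.75


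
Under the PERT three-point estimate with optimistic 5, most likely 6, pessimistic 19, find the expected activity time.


te = (o + 4m + p) / 6
= (5 + 4×6 + 19) / 6
= (5 + 24 + 19) / 6
= 48 / 6
= 8.00


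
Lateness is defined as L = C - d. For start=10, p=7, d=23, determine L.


Completion = 10 + 7 = 17
Lateness = C - d = 17 - 23
= -6


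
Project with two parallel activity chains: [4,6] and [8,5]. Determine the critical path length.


Path A: 4 + 6 = 10
Path B: 8 + 5 = 13
Critical path = longest = max(10, 13)
= 13 (Path B)


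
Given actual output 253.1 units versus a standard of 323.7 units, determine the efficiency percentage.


Efficiency = (actual / standard) × 100
= (253.1 / 323.7) × 100
= 78.2%


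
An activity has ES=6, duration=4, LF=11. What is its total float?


EF = ES + duration = 6 + 4 = 10
LS = LF - duration = 11 - 4 = 7
Total Float = LF - EF = 11 - 10
(or LS - ES = 7 - 6)
= 1


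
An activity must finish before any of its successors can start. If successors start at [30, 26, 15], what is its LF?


LF = min of all successor start times
Successors start at: [30, 26, 15]
LF = min(30, 26, 15)
= 15


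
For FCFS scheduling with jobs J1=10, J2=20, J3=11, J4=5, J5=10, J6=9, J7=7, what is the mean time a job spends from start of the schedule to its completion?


Completion times:
  J1: completes at 10
  J2: completes at 30
  J3: completes at 41
  J4: completes at 46
  J5: completes at 56
  J6: completes at 65
  J7: completes at 72
Sum = 320
Average = 320/7
= 45.71


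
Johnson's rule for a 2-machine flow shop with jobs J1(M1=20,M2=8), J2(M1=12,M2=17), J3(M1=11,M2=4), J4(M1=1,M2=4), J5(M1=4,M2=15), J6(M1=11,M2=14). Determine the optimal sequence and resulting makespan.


Johnson's rule:
Group 1 (M1≤M2, sort by M1): ['J4', 'J5', 'J6', 'J2']
Group 2 (M1>M2, sort desc M2): ['J1', 'J3']
Sequence: J4 → J5 → J6 → J2 → J1 → J3
Makespan calculation:
  J4: M1 done=1, M2 done=5
  J5: M1 done=5, M2 done=20
  J6: M1 done=16, M2 done=34
  J2: M1 done=28, M2 done=51
  J1: M1 done=48, M2 done=59
  J3: M1 done=59, M2 done=63
= Sequence: J4 → J5 → J6 → J2 → J1 → J3, Makespan: 63


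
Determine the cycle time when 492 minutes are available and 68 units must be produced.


Cycle time = available time / demand
= 492 / 68
= 7.24 min/unit


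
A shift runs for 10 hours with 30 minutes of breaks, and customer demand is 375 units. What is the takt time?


Available = 10×60 - 30 = 570 min
Takt time = 570 / 375
= 1.52 min/unit


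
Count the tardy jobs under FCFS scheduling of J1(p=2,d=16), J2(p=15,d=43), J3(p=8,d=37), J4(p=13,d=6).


Completion vs due date:
  J1: C=2, d=16 → on time
  J2: C=17, d=43 → on time
  J3: C=25, d=37 → on time
  J4: C=38, d=6 → TARDY
Tardy jobs: J4
Count = 1


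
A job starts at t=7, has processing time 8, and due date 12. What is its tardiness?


Completion = start + processing = 7 + 8 = 15
Tardiness = max(0, C - d) = max(0, 15 - 12)
= max(0, 3)
= 3


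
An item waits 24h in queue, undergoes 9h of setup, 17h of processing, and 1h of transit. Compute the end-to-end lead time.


Lead time = queue + setup + processing + transit
= 24 + 9 + 17 + 1
= 51 hours


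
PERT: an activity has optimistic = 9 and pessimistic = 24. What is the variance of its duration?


σ² = ((p - o) / 6)² = (p - o)² / 36
= (24 - 9)² / 36
= 15² / 36
= 225 / 36
= 6.2500


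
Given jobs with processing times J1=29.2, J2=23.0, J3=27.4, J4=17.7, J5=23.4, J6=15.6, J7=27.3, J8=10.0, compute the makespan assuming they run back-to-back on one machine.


Sequential makespan: sum all processing times
= 29.2 + 23.0 + 27.4 + 17.7 + 23.4 + 15.6 + 27.3 + 10.0
= 173.6 time units


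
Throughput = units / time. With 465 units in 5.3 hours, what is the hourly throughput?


Throughput = units / time
= 465 / 5.3
= 87.7 units/hour


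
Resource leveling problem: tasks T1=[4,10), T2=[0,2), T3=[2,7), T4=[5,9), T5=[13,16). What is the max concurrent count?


Check each time point for overlaps:
  t=5: 3 tasks active (T1, T3, T4)
Max concurrent = 3


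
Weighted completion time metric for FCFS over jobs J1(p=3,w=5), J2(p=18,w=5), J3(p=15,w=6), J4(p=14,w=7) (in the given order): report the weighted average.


Completion times:
  J1: C=3, w×C=5×3=15
  J2: C=21, w×C=5×21=105
  J3: C=36, w×C=6×36=216
  J4: C=50, w×C=7×50=350
Sum w×C = 686
Sum w = 23
Weighted avg = 686/23
= 29.83


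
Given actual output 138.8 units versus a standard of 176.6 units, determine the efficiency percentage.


Efficiency = (actual / standard) × 100
= (138.8 / 176.6) × 100
= 78.6%


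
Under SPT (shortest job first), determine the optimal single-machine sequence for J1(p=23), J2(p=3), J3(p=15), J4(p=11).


SPT: sort by shortest processing time
  J2: p=3
  J4: p=11
  J3: p=15
  J1: p=23
Order: J2 → J4 → J3 → J1


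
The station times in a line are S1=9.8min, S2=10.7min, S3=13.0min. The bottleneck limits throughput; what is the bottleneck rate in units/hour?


Bottleneck = longest station time
Station times: [9.8, 10.7, 13.0]
Max = 13.0 min
Rate = 60 / 13.0
= 4.62 units/hour (bottleneck: 13.0min)


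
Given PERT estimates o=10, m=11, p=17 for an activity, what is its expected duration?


te = (o + 4m + p) / 6
= (10 + 4×11 + 17) / 6
= (10 + 44 + 17) / 6
= 71 / 6
= 11.83


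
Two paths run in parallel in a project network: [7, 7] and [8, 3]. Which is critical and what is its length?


Path A: 7 + 7 = 14
Path B: 8 + 3 = 11
Critical path = longest = max(14, 11)
= 14 (Path A)


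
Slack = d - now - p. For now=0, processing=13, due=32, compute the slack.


Slack = due - current_time - processing
= 32 - 0 - 13
= 19


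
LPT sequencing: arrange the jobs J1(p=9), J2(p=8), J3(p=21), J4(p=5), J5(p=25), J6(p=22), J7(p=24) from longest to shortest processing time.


LPT: sort by longest processing time first
  J5: p=25
  J7: p=24
  J6: p=22
  J3: p=21
  J1: p=9
  J2: p=8
  J4: p=5
Order: J5 → J7 → J6 → J3 → J1 → J2 → J4


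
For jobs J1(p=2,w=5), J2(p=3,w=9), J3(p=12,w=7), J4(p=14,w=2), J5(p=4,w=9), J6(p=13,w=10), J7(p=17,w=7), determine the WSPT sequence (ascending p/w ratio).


WSPT (Smith's rule): sort by p/w ascending
  J2: p/w = 3/9 = 0.333
  J1: p/w = 2/5 = 0.400
  J5: p/w = 4/9 = 0.444
  J6: p/w = 13/10 = 1.300
  J3: p/w = 12/7 = 1.714
  J7: p/w = 17/7 = 2.429
  J4: p/w = 14/2 = 7.000
Order: J2 → J1 → J5 → J6 → J3 → J7 → J4


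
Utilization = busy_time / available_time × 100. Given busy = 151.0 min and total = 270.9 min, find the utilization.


Utilization = busy / total × 100
= 151.0 / 270.9 × 100
= 55.7%


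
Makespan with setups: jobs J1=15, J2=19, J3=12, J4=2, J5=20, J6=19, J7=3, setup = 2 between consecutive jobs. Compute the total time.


Makespan = Σ processing + (n-1) × setup
= (15 + 19 + 12 + 2 + 20 + 19 + 3) + (7-1)×2
= 90 + 12
= 102 time units


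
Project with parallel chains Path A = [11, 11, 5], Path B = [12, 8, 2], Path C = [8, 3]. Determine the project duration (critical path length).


Path A: 11 + 11 + 5 = 27
Path B: 12 + 8 + 2 = 22
Path C: 8 + 3 = 11
Critical path = longest = max(27, 22, 11)
= 27 (Path A)


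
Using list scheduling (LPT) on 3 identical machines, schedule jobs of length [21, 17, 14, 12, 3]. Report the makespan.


Jobs (LPT sorted): [21, 17, 14, 12, 3]
Machines: 3
  J=21 → Machine 1 (load: 0+21=21)
  J=17 → Machine 2 (load: 0+17=17)
  J=14 → Machine 3 (load: 0+14=14)
  J=12 → Machine 3 (load: 14+12=26)
  J=3 → Machine 2 (load: 17+3=20)
Machine loads: [21, 20, 26]
Makespan = max = 26 time units


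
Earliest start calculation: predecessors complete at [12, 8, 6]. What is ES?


ES = max of all predecessor completion times
Predecessors: [12, 8, 6]
ES = max(12, 8, 6)
= 12


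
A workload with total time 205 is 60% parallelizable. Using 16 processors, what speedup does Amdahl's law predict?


Amdahl's law: T_p = T × ((1-p) + p/N)
= 205 × ((1-0.6) + 0.6/16)
= 205 × (0.40 + 0.0375)
= 205 × 0.4375
= 89.69
Speedup = 205/89.69
= 2.29×


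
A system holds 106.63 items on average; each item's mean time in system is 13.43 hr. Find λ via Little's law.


Little's law: L = λW → λ = L / W
= 106.63 / 13.43
= 7.94 per hour


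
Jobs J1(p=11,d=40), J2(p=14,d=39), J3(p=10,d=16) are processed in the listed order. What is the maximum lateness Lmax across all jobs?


Lateness per job (L = C - d):
  J1: C=11, d=40, L=-29
  J2: C=25, d=39, L=-14
  J3: C=35, d=16, L=19
Lmax = max(-29, -14, 19)
= 19


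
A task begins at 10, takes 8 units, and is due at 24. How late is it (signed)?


Completion = 10 + 8 = 18
Lateness = C - d = 18 - 24
= -6


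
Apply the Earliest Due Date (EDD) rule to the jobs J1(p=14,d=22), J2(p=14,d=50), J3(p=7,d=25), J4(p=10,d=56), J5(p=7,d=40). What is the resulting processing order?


EDD: sort by earliest due date
  J1: d=22, p=14
  J3: d=25, p=7
  J5: d=40, p=7
  J2: d=50, p=14
  J4: d=56, p=10
Order: J1 → J3 → J5 → J2 → J4


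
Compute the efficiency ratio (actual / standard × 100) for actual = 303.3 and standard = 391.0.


Efficiency = (actual / standard) × 100
= (303.3 / 391.0) × 100
= 77.6%


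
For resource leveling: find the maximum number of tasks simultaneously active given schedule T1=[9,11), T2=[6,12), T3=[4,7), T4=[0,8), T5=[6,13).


Check each time point for overlaps:
  t=6: 4 tasks active (T2, T3, T4, T5)
Max concurrent = 4


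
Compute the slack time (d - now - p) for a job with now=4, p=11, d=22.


Slack = due - current_time - processing
= 22 - 4 - 11
= 7


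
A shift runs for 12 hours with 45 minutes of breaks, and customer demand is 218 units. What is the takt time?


Available = 12×60 - 45 = 675 min
Takt time = 675 / 218
= 3.10 min/unit


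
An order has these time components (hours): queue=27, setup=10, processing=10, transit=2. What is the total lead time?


Lead time = queue + setup + processing + transit
= 27 + 10 + 10 + 2
= 49 hours


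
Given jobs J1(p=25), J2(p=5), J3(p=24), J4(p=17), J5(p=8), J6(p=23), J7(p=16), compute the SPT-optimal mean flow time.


SPT order: J2 → J5 → J7 → J4 → J6 → J3 → J1
Completion times:
  J2: C=5
  J5: C=13
  J7: C=29
  J4: C=46
  J6: C=69
  J3: C=93
  J1: C=118
Sum = 373, n = 7
Mean flow = 373/7
= 53.29


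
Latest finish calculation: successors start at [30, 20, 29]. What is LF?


LF = min of all successor start times
Successors start at: [30, 20, 29]
LF = min(30, 20, 29)
= 20


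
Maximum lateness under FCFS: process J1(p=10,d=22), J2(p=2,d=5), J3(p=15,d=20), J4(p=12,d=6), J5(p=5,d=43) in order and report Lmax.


Lateness per job (L = C - d):
  J1: C=10, d=22, L=-12
  J2: C=12, d=5, L=7
  J3: C=27, d=20, L=7
  J4: C=39, d=6, L=33
  J5: C=44, d=43, L=1
Lmax = max(-12, 7, 7, 33, 1)
= 33


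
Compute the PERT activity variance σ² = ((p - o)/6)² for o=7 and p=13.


σ² = ((p - o) / 6)² = (p - o)² / 36
= (13 - 7)² / 36
= 6² / 36
= 36 / 36
= 1.0000


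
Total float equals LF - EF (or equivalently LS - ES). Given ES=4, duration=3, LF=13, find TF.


EF = ES + duration = 4 + 3 = 7
LS = LF - duration = 13 - 3 = 10
Total Float = LF - EF = 13 - 7
(or LS - ES = 10 - 4)
= 6


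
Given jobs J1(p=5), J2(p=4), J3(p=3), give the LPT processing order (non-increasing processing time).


LPT: sort by longest processing time first
  J1: p=5
  J2: p=4
  J3: p=3
Order: J1 → J2 → J3


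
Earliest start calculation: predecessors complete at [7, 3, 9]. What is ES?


ES = max of all predecessor completion times
Predecessors: [7, 3, 9]
ES = max(7, 3, 9)
= 9


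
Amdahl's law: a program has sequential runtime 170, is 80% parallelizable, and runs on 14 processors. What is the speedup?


Amdahl's law: T_p = T × ((1-p) + p/N)
= 170 × ((1-0.8) + 0.8/14)
= 170 × (0.20 + 0.0571)
= 170 × 0.2571
= 43.71
Speedup = 170/43.71
= 3.89×


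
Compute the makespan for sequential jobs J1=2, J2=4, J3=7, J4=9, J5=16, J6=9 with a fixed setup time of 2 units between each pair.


Makespan = Σ processing + (n-1) × setup
= (2 + 4 + 7 + 9 + 16 + 9) + (6-1)×2
= 47 + 10
= 57 time units


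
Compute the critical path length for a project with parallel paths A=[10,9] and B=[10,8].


Path A: 10 + 9 = 19
Path B: 10 + 8 = 18
Critical path = longest = max(19, 18)
= 19 (Path A)


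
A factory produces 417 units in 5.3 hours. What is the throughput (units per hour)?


Throughput = units / time
= 417 / 5.3
= 78.7 units/hour


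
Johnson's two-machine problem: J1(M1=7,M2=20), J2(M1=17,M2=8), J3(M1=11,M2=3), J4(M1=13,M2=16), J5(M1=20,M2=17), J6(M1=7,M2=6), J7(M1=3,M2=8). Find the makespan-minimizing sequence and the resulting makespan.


Johnson's rule:
Group 1 (M1≤M2, sort by M1): ['J7', 'J1', 'J4']
Group 2 (M1>M2, sort desc M2): ['J5', 'J2', 'J6', 'J3']
Sequence: J7 → J1 → J4 → J5 → J2 → J6 → J3
Makespan calculation:
  J7: M1 done=3, M2 done=11
  J1: M1 done=10, M2 done=31
  J4: M1 done=23, M2 done=47
  J5: M1 done=43, M2 done=64
  J2: M1 done=60, M2 done=72
  J6: M1 done=67, M2 done=78
  J3: M1 done=78, M2 done=81
= Sequence: J7 → J1 → J4 → J5 → J2 → J6 → J3, Makespan: 81
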